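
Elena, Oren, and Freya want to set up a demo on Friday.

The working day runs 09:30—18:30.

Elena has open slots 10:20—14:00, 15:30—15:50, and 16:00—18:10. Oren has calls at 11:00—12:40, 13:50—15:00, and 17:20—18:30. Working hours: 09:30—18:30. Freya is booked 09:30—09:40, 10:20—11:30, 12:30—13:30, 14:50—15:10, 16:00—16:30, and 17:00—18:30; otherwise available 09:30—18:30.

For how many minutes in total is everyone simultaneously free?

70 minutes

Oren free within 09:30–18:30: 09:30–11:00, 12:40–13:50, 15:00–17:20.
Freya free within 09:30–18:30: 09:40–10:20, 11:30–12:30, 13:30–14:50, 15:10–16:00, 16:30–17:00.
Elena ∩ Oren: 10:20–11:00, 12:40–13:50, 15:30–15:50, 16:00–17:20.
Elena ∩ Oren ∩ Freya: 13:30–13:50, 15:30–15:50, 16:30–17:00.
Total common minutes: 20 + 20 + 30 = 70.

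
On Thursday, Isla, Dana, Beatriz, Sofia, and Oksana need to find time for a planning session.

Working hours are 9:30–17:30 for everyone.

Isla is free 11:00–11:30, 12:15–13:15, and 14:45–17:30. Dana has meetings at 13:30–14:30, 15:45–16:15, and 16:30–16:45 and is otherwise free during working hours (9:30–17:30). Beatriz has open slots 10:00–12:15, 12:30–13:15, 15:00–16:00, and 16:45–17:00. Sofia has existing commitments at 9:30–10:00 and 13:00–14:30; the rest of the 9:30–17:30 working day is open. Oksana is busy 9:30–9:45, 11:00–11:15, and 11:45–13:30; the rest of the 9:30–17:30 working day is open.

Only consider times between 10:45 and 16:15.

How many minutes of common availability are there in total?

Dana free within 09:30–17:30: 09:30–13:30, 14:30–15:45, 16:15–16:30, 16:45–17:30.
Sofia free within 09:30–17:30: 10:00–13:00, 14:30–17:30.
Oksana free within 09:30–17:30: 09:45–11:00, 11:15–11:45, 13:30–17:30.
Isla ∩ Dana: 11:00–11:30, 12:15–13:15, 14:45–15:45, 16:15–16:30, 16:45–17:30.
Isla ∩ Dana ∩ Beatriz: 11:00–11:30, 12:30–13:15, 15:00–15:45, 16:45–17:00.
Isla ∩ Dana ∩ Beatriz ∩ Sofia: 11:00–11:30, 12:30–13:00, 15:00–15:45, 16:45–17:00.
Isla ∩ Dana ∩ Beatriz ∩ Sofia ∩ Oksana: 11:15–11:30, 15:00–15:45, 16:45–17:00.
Restricted to 10:45–16:15: 11:15–11:30, 15:00–15:45.
Total common minutes: 15 + 45 = 60.

60 minutes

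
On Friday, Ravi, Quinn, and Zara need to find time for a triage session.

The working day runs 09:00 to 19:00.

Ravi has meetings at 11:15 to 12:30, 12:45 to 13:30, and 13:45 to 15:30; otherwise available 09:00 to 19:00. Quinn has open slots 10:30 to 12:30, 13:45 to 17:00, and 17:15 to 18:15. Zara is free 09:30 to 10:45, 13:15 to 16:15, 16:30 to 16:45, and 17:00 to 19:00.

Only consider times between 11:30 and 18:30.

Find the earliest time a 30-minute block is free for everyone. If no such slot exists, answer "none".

15:30

Ravi free within 09:00–19:00: 09:00–11:15, 12:30–12:45, 13:30–13:45, 15:30–19:00.
Ravi ∩ Quinn: 10:30–11:15, 15:30–17:00, 17:15–18:15.
Ravi ∩ Quinn ∩ Zara: 10:30–10:45, 15:30–16:15, 16:30–16:45, 17:15–18:15.
Restricted to 11:30–18:30: 15:30–16:15, 16:30–16:45, 17:15–18:15.
Windows ≥ 30 min: 15:30–16:15, 17:15–18:15.
Earliest such window starts at 15:30.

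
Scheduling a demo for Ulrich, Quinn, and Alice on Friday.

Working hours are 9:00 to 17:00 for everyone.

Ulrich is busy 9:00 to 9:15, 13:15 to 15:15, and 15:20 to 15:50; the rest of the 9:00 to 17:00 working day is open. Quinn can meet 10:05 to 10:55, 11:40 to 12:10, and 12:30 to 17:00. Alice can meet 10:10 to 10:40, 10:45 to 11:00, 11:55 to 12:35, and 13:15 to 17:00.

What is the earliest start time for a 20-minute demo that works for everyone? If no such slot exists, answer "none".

10:10

Ulrich free within 09:00–17:00: 09:15–13:15, 15:15–15:20, 15:50–17:00.
Ulrich ∩ Quinn: 10:05–10:55, 11:40–12:10, 12:30–13:15, 15:15–15:20, 15:50–17:00.
Ulrich ∩ Quinn ∩ Alice: 10:10–10:40, 10:45–10:55, 11:55–12:10, 12:30–12:35, 15:15–15:20, 15:50–17:00.
Windows ≥ 20 min: 10:10–10:40, 15:50–17:00.
Earliest such window starts at 10:10.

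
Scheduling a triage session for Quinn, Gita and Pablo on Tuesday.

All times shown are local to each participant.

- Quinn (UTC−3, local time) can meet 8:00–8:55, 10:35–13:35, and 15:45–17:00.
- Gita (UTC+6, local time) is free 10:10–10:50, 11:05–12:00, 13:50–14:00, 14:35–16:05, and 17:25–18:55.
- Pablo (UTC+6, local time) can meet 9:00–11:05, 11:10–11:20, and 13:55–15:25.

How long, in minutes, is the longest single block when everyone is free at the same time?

0 minutes

Quinn → UTC: 11:00–11:55, 13:35–16:35, 18:45–20:00.
Gita → UTC: 04:10–04:50, 05:05–06:00, 07:50–08:00, 08:35–10:05, 11:25–12:55.
Pablo → UTC: 03:00–05:05, 05:10–05:20, 07:55–09:25.
Quinn ∩ Gita: 11:25–11:55.
Quinn ∩ Gita ∩ Pablo: (none).
No common window.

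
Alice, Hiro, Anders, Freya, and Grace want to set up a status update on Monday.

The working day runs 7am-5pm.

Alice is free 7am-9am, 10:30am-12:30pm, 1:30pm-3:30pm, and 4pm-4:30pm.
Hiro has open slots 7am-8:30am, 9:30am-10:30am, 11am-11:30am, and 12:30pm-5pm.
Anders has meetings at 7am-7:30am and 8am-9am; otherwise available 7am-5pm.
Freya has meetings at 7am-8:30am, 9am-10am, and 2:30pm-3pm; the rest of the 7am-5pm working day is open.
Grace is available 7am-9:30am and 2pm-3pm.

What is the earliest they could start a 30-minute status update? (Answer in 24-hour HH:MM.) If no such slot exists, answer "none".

Anders free within 07:00–17:00: 07:30–08:00, 09:00–17:00.
Freya free within 07:00–17:00: 08:30–09:00, 10:00–14:30, 15:00–17:00.
Alice ∩ Hiro: 07:00–08:30, 11:00–11:30, 13:30–15:30, 16:00–16:30.
Alice ∩ Hiro ∩ Anders: 07:30–08:00, 11:00–11:30, 13:30–15:30, 16:00–16:30.
Alice ∩ Hiro ∩ Anders ∩ Freya: 11:00–11:30, 13:30–14:30, 15:00–15:30, 16:00–16:30.
Alice ∩ Hiro ∩ Anders ∩ Freya ∩ Grace: 14:00–14:30.
Windows ≥ 30 min: 14:00–14:30.
Earliest such window starts at 14:00.

14:00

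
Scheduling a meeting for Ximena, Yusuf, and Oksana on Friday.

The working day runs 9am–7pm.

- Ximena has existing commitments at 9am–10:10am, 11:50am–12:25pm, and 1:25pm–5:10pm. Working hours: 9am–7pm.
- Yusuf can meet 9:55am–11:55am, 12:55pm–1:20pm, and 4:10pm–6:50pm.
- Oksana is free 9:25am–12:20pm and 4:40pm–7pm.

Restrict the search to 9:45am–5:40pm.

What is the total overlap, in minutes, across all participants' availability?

130 minutes

Ximena free within 09:00–19:00: 10:10–11:50, 12:25–13:25, 17:10–19:00.
Ximena ∩ Yusuf: 10:10–11:50, 12:55–13:20, 17:10–18:50.
Ximena ∩ Yusuf ∩ Oksana: 10:10–11:50, 17:10–18:50.
Restricted to 09:45–17:40: 10:10–11:50, 17:10–17:40.
Total common minutes: 100 + 30 = 130.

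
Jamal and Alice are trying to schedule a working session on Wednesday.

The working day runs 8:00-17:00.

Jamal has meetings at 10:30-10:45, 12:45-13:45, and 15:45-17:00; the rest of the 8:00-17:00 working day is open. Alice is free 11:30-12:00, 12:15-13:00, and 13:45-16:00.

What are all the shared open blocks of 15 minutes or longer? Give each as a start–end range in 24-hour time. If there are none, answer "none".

11:30–12:00, 12:15–12:45, 13:45–15:45

Jamal free within 08:00–17:00: 08:00–10:30, 10:45–12:45, 13:45–15:45.
Jamal ∩ Alice: 11:30–12:00, 12:15–12:45, 13:45–15:45.
Windows ≥ 15 min: 11:30–12:00, 12:15–12:45, 13:45–15:45.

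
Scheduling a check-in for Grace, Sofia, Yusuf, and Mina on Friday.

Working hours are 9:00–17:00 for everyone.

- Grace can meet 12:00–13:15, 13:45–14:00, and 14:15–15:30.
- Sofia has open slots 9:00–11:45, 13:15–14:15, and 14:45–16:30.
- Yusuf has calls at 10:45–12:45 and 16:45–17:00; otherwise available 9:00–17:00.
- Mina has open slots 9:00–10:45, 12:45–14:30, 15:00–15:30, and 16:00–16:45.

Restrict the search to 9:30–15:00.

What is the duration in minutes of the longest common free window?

15 minutes

Yusuf free within 09:00–17:00: 09:00–10:45, 12:45–16:45.
Grace ∩ Sofia: 13:45–14:00, 14:45–15:30.
Grace ∩ Sofia ∩ Yusuf: 13:45–14:00, 14:45–15:30.
Grace ∩ Sofia ∩ Yusuf ∩ Mina: 13:45–14:00, 15:00–15:30.
Restricted to 09:30–15:00: 13:45–14:00.
Single common window of 15 minutes.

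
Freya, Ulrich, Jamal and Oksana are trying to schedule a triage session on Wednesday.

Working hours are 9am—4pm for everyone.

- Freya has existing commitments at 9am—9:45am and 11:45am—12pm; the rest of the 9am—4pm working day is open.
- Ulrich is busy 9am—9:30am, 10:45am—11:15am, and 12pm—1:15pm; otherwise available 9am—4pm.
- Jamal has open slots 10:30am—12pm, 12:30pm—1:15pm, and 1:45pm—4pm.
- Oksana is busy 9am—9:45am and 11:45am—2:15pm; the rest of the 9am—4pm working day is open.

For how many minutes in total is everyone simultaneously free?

150 minutes

Freya free within 09:00–16:00: 09:45–11:45, 12:00–16:00.
Ulrich free within 09:00–16:00: 09:30–10:45, 11:15–12:00, 13:15–16:00.
Oksana free within 09:00–16:00: 09:45–11:45, 14:15–16:00.
Freya ∩ Ulrich: 09:45–10:45, 11:15–11:45, 13:15–16:00.
Freya ∩ Ulrich ∩ Jamal: 10:30–10:45, 11:15–11:45, 13:45–16:00.
Freya ∩ Ulrich ∩ Jamal ∩ Oksana: 10:30–10:45, 11:15–11:45, 14:15–16:00.
Total common minutes: 15 + 30 + 105 = 150.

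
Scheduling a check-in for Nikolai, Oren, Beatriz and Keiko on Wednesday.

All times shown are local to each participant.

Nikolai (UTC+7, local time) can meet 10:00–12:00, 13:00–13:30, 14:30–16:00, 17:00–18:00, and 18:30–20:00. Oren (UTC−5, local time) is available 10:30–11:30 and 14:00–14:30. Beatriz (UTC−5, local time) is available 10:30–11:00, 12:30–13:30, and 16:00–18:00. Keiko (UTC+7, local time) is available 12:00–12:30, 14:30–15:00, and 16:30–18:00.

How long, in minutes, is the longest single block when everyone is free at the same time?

Nikolai → UTC: 03:00–05:00, 06:00–06:30, 07:30–09:00, 10:00–11:00, 11:30–13:00.
Oren → UTC: 15:30–16:30, 19:00–19:30.
Beatriz → UTC: 15:30–16:00, 17:30–18:30, 21:00–23:00.
Keiko → UTC: 05:00–05:30, 07:30–08:00, 09:30–11:00.
Nikolai ∩ Oren: (none).
Nikolai ∩ Oren ∩ Beatriz: (none).
Nikolai ∩ Oren ∩ Beatriz ∩ Keiko: (none).
No common window.

0 minutes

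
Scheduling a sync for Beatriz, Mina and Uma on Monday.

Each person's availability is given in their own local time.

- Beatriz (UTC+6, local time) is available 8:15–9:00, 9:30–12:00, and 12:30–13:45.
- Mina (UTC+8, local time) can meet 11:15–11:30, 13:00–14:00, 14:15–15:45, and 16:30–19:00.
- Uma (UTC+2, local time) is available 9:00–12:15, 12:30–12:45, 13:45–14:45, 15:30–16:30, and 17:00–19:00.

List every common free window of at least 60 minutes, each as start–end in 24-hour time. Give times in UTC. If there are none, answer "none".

none

Beatriz → UTC: 02:15–03:00, 03:30–06:00, 06:30–07:45.
Mina → UTC: 03:15–03:30, 05:00–06:00, 06:15–07:45, 08:30–11:00.
Uma → UTC: 07:00–10:15, 10:30–10:45, 11:45–12:45, 13:30–14:30, 15:00–17:00.
Beatriz ∩ Mina: 05:00–06:00, 06:30–07:45.
Beatriz ∩ Mina ∩ Uma: 07:00–07:45.
Windows ≥ 60 min: (none).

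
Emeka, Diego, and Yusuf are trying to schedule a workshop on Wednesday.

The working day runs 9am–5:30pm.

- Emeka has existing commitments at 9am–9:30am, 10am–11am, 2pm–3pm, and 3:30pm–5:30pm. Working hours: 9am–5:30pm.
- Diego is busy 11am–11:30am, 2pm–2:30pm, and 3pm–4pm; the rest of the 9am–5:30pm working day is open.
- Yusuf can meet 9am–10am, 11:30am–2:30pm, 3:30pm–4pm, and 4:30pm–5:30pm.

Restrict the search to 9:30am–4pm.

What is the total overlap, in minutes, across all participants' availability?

180 minutes

Emeka free within 09:00–17:30: 09:30–10:00, 11:00–14:00, 15:00–15:30.
Diego free within 09:00–17:30: 09:00–11:00, 11:30–14:00, 14:30–15:00, 16:00–17:30.
Emeka ∩ Diego: 09:30–10:00, 11:30–14:00.
Emeka ∩ Diego ∩ Yusuf: 09:30–10:00, 11:30–14:00.
Restricted to 09:30–16:00: 09:30–10:00, 11:30–14:00.
Total common minutes: 30 + 150 = 180.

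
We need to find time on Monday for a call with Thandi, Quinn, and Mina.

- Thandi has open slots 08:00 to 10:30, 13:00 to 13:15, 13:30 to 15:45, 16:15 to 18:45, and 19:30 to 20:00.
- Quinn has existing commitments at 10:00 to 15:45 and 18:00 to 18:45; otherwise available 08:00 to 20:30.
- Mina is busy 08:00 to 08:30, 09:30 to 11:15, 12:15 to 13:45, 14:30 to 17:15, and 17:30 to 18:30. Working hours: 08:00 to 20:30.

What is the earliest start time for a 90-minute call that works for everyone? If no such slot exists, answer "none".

none

Quinn free within 08:00–20:30: 08:00–10:00, 15:45–18:00, 18:45–20:30.
Mina free within 08:00–20:30: 08:30–09:30, 11:15–12:15, 13:45–14:30, 17:15–17:30, 18:30–20:30.
Thandi ∩ Quinn: 08:00–10:00, 16:15–18:00, 19:30–20:00.
Thandi ∩ Quinn ∩ Mina: 08:30–09:30, 17:15–17:30, 19:30–20:00.
Windows ≥ 90 min: (none).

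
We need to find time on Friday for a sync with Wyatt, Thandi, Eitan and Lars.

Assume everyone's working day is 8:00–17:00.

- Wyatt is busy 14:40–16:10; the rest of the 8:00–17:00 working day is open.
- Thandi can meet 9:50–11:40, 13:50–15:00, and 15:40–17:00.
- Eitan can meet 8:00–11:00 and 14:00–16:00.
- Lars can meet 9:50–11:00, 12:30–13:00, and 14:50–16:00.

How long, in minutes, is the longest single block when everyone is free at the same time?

Wyatt free within 08:00–17:00: 08:00–14:40, 16:10–17:00.
Wyatt ∩ Thandi: 09:50–11:40, 13:50–14:40, 16:10–17:00.
Wyatt ∩ Thandi ∩ Eitan: 09:50–11:00, 14:00–14:40.
Wyatt ∩ Thandi ∩ Eitan ∩ Lars: 09:50–11:00.
Single common window of 70 minutes.

70 minutes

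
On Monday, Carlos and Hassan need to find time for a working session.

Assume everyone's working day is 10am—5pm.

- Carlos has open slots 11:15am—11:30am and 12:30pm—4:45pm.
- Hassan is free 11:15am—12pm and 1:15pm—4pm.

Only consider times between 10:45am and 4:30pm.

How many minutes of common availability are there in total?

180 minutes

Carlos ∩ Hassan: 11:15–11:30, 13:15–16:00.
Restricted to 10:45–16:30: 11:15–11:30, 13:15–16:00.
Total common minutes: 15 + 165 = 180.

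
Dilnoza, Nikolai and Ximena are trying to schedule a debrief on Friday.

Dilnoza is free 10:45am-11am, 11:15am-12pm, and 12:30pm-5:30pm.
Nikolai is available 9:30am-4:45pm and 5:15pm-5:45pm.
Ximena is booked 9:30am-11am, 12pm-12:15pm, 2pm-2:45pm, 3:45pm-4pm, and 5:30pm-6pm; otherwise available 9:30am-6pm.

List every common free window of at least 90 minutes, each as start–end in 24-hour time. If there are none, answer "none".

12:30–14:00

Ximena free within 09:30–18:00: 11:00–12:00, 12:15–14:00, 14:45–15:45, 16:00–17:30.
Dilnoza ∩ Nikolai: 10:45–11:00, 11:15–12:00, 12:30–16:45, 17:15–17:30.
Dilnoza ∩ Nikolai ∩ Ximena: 11:15–12:00, 12:30–14:00, 14:45–15:45, 16:00–16:45, 17:15–17:30.
Windows ≥ 90 min: 12:30–14:00.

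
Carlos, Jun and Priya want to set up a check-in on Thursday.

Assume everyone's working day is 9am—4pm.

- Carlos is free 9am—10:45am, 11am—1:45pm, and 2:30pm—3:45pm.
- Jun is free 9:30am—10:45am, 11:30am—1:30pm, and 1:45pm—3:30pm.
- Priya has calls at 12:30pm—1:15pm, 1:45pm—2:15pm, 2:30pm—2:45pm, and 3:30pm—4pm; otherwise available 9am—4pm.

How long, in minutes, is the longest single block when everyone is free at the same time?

Priya free within 09:00–16:00: 09:00–12:30, 13:15–13:45, 14:15–14:30, 14:45–15:30.
Carlos ∩ Jun: 09:30–10:45, 11:30–13:30, 14:30–15:30.
Carlos ∩ Jun ∩ Priya: 09:30–10:45, 11:30–12:30, 13:15–13:30, 14:45–15:30.
Common window lengths: 75, 60, 15, 45 min; longest is 75.

75 minutes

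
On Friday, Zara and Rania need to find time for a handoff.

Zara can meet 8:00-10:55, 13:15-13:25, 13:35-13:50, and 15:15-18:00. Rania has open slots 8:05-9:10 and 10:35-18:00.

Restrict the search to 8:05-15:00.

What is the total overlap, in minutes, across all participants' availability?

Zara ∩ Rania: 08:05–09:10, 10:35–10:55, 13:15–13:25, 13:35–13:50, 15:15–18:00.
Restricted to 08:05–15:00: 08:05–09:10, 10:35–10:55, 13:15–13:25, 13:35–13:50.
Total common minutes: 65 + 20 + 10 + 15 = 110.

110 minutes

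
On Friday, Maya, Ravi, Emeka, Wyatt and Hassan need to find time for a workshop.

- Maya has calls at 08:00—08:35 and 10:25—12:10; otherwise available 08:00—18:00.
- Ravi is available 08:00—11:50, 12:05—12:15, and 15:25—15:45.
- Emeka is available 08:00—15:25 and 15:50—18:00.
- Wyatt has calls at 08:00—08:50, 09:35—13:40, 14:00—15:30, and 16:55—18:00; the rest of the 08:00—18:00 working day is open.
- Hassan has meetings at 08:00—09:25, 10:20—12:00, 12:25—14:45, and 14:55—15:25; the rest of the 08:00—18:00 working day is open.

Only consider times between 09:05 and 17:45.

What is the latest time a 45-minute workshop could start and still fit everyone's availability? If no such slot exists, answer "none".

Maya free within 08:00–18:00: 08:35–10:25, 12:10–18:00.
Wyatt free within 08:00–18:00: 08:50–09:35, 13:40–14:00, 15:30–16:55.
Hassan free within 08:00–18:00: 09:25–10:20, 12:00–12:25, 14:45–14:55, 15:25–18:00.
Maya ∩ Ravi: 08:35–10:25, 12:10–12:15, 15:25–15:45.
Maya ∩ Ravi ∩ Emeka: 08:35–10:25, 12:10–12:15.
Maya ∩ Ravi ∩ Emeka ∩ Wyatt: 08:50–09:35.
Maya ∩ Ravi ∩ Emeka ∩ Wyatt ∩ Hassan: 09:25–09:35.
Restricted to 09:05–17:45: 09:25–09:35.
Windows ≥ 45 min: (none).

none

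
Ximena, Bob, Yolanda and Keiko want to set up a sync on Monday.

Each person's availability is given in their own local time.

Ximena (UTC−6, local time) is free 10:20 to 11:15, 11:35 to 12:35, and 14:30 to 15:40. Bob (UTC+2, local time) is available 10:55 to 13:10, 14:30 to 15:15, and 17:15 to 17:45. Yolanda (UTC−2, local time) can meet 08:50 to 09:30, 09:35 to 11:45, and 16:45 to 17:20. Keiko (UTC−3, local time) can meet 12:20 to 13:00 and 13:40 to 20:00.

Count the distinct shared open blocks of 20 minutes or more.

0

Ximena → UTC: 16:20–17:15, 17:35–18:35, 20:30–21:40.
Bob → UTC: 08:55–11:10, 12:30–13:15, 15:15–15:45.
Yolanda → UTC: 10:50–11:30, 11:35–13:45, 18:45–19:20.
Keiko → UTC: 15:20–16:00, 16:40–23:00.
Ximena ∩ Bob: (none).
Ximena ∩ Bob ∩ Yolanda: (none).
Ximena ∩ Bob ∩ Yolanda ∩ Keiko: (none).
Windows ≥ 20 min: (none).
That's 0 windows.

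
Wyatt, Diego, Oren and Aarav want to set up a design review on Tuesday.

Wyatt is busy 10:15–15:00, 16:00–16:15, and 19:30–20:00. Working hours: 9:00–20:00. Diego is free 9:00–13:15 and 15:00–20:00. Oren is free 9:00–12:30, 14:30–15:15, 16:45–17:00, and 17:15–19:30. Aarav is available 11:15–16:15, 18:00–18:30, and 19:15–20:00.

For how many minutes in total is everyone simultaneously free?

Wyatt free within 09:00–20:00: 09:00–10:15, 15:00–16:00, 16:15–19:30.
Wyatt ∩ Diego: 09:00–10:15, 15:00–16:00, 16:15–19:30.
Wyatt ∩ Diego ∩ Oren: 09:00–10:15, 15:00–15:15, 16:45–17:00, 17:15–19:30.
Wyatt ∩ Diego ∩ Oren ∩ Aarav: 15:00–15:15, 18:00–18:30, 19:15–19:30.
Total common minutes: 15 + 30 + 15 = 60.

60 minutes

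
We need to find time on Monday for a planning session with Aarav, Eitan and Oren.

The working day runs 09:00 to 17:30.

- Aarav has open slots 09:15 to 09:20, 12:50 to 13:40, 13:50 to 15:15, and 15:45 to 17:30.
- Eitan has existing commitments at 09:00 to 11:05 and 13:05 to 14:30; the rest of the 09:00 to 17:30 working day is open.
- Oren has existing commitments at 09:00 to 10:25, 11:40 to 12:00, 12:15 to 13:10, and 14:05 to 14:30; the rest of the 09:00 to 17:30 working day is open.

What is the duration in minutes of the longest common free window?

105 minutes

Eitan free within 09:00–17:30: 11:05–13:05, 14:30–17:30.
Oren free within 09:00–17:30: 10:25–11:40, 12:00–12:15, 13:10–14:05, 14:30–17:30.
Aarav ∩ Eitan: 12:50–13:05, 14:30–15:15, 15:45–17:30.
Aarav ∩ Eitan ∩ Oren: 14:30–15:15, 15:45–17:30.
Common window lengths: 45, 105 min; longest is 105.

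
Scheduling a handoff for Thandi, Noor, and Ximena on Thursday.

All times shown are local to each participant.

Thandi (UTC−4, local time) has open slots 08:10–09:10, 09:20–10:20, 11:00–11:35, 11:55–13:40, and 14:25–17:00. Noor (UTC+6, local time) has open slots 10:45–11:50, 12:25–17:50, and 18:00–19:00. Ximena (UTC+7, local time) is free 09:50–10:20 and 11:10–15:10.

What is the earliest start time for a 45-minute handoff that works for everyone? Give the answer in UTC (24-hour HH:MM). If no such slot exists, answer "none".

none

Thandi → UTC: 12:10–13:10, 13:20–14:20, 15:00–15:35, 15:55–17:40, 18:25–21:00.
Noor → UTC: 04:45–05:50, 06:25–11:50, 12:00–13:00.
Ximena → UTC: 02:50–03:20, 04:10–08:10.
Thandi ∩ Noor: 12:10–13:00.
Thandi ∩ Noor ∩ Ximena: (none).
Windows ≥ 45 min: (none).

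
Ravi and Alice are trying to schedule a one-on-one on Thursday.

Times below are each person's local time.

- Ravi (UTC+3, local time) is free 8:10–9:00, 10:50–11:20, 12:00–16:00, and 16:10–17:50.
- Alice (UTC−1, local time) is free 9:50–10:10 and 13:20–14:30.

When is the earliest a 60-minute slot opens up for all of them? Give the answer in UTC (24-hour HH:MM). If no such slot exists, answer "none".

none

Ravi → UTC: 05:10–06:00, 07:50–08:20, 09:00–13:00, 13:10–14:50.
Alice → UTC: 10:50–11:10, 14:20–15:30.
Ravi ∩ Alice: 10:50–11:10, 14:20–14:50.
Windows ≥ 60 min: (none).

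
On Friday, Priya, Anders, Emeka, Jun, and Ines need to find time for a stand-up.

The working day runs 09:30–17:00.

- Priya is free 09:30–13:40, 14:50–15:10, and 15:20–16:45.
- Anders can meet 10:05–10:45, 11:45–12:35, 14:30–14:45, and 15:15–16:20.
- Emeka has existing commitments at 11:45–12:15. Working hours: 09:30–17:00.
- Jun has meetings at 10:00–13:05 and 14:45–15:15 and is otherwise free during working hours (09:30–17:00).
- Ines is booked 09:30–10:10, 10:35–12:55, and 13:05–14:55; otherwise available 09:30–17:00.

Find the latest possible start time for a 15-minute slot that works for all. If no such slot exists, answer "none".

16:05

Emeka free within 09:30–17:00: 09:30–11:45, 12:15–17:00.
Jun free within 09:30–17:00: 09:30–10:00, 13:05–14:45, 15:15–17:00.
Ines free within 09:30–17:00: 10:10–10:35, 12:55–13:05, 14:55–17:00.
Priya ∩ Anders: 10:05–10:45, 11:45–12:35, 15:20–16:20.
Priya ∩ Anders ∩ Emeka: 10:05–10:45, 12:15–12:35, 15:20–16:20.
Priya ∩ Anders ∩ Emeka ∩ Jun: 15:20–16:20.
Priya ∩ Anders ∩ Emeka ∩ Jun ∩ Ines: 15:20–16:20.
Windows ≥ 15 min: 15:20–16:20.
Latest start in the last window 15:20–16:20 is 16:20 − 15 min = 16:05.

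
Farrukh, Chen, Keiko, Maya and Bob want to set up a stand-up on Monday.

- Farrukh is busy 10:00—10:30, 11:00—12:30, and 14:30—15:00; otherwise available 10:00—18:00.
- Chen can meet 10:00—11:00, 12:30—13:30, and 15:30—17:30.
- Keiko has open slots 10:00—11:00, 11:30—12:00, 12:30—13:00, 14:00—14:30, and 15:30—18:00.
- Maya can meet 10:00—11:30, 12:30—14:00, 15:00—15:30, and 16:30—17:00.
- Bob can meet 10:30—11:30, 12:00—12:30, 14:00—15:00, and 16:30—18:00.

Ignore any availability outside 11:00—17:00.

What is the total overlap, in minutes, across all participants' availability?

Farrukh free within 10:00–18:00: 10:30–11:00, 12:30–14:30, 15:00–18:00.
Farrukh ∩ Chen: 10:30–11:00, 12:30–13:30, 15:30–17:30.
Farrukh ∩ Chen ∩ Keiko: 10:30–11:00, 12:30–13:00, 15:30–17:30.
Farrukh ∩ Chen ∩ Keiko ∩ Maya: 10:30–11:00, 12:30–13:00, 16:30–17:00.
Farrukh ∩ Chen ∩ Keiko ∩ Maya ∩ Bob: 10:30–11:00, 16:30–17:00.
Restricted to 11:00–17:00: 16:30–17:00.
Total common minutes: 30.

30 minutes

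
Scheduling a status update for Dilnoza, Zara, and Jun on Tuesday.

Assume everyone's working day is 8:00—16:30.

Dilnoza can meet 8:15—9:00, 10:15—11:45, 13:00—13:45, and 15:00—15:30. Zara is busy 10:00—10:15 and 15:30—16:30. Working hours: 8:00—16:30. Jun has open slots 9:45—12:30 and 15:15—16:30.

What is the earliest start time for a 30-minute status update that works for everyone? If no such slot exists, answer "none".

Zara free within 08:00–16:30: 08:00–10:00, 10:15–15:30.
Dilnoza ∩ Zara: 08:15–09:00, 10:15–11:45, 13:00–13:45, 15:00–15:30.
Dilnoza ∩ Zara ∩ Jun: 10:15–11:45, 15:15–15:30.
Windows ≥ 30 min: 10:15–11:45.
Earliest such window starts at 10:15.

10:15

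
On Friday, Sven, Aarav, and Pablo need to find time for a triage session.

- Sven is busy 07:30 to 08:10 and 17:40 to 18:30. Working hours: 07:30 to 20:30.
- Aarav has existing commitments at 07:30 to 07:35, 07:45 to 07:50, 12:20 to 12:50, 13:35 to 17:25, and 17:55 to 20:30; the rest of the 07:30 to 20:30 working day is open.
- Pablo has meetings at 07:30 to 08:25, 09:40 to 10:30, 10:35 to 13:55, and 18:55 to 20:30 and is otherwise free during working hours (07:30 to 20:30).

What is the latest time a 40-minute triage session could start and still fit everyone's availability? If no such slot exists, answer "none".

09:00

Sven free within 07:30–20:30: 08:10–17:40, 18:30–20:30.
Aarav free within 07:30–20:30: 07:35–07:45, 07:50–12:20, 12:50–13:35, 17:25–17:55.
Pablo free within 07:30–20:30: 08:25–09:40, 10:30–10:35, 13:55–18:55.
Sven ∩ Aarav: 08:10–12:20, 12:50–13:35, 17:25–17:40.
Sven ∩ Aarav ∩ Pablo: 08:25–09:40, 10:30–10:35, 17:25–17:40.
Windows ≥ 40 min: 08:25–09:40.
Latest start in the last window 08:25–09:40 is 09:40 − 40 min = 09:00.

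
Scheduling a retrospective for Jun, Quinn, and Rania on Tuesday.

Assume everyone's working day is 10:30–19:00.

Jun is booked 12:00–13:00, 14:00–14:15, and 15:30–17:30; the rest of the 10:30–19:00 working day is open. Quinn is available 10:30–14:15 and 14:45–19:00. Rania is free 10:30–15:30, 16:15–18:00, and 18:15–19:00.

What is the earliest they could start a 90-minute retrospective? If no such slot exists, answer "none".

Jun free within 10:30–19:00: 10:30–12:00, 13:00–14:00, 14:15–15:30, 17:30–19:00.
Jun ∩ Quinn: 10:30–12:00, 13:00–14:00, 14:45–15:30, 17:30–19:00.
Jun ∩ Quinn ∩ Rania: 10:30–12:00, 13:00–14:00, 14:45–15:30, 17:30–18:00, 18:15–19:00.
Windows ≥ 90 min: 10:30–12:00.
Earliest such window starts at 10:30.

10:30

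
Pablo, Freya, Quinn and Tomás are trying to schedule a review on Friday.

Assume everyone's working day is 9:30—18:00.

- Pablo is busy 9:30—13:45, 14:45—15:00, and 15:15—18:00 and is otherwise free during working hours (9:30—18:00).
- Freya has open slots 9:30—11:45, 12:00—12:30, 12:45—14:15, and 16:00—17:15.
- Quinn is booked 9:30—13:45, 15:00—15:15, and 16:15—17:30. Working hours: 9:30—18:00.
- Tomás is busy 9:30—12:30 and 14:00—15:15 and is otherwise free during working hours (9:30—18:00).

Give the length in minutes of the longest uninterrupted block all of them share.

15 minutes

Pablo free within 09:30–18:00: 13:45–14:45, 15:00–15:15.
Quinn free within 09:30–18:00: 13:45–15:00, 15:15–16:15, 17:30–18:00.
Tomás free within 09:30–18:00: 12:30–14:00, 15:15–18:00.
Pablo ∩ Freya: 13:45–14:15.
Pablo ∩ Freya ∩ Quinn: 13:45–14:15.
Pablo ∩ Freya ∩ Quinn ∩ Tomás: 13:45–14:00.
Single common window of 15 minutes.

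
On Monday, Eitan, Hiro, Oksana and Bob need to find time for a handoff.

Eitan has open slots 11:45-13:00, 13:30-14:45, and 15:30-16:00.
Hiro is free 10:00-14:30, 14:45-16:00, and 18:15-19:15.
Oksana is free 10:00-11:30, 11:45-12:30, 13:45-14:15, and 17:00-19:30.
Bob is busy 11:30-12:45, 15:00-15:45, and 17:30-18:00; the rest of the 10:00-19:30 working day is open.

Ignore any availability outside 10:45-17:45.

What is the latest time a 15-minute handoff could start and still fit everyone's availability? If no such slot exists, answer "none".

Bob free within 10:00–19:30: 10:00–11:30, 12:45–15:00, 15:45–17:30, 18:00–19:30.
Eitan ∩ Hiro: 11:45–13:00, 13:30–14:30, 15:30–16:00.
Eitan ∩ Hiro ∩ Oksana: 11:45–12:30, 13:45–14:15.
Eitan ∩ Hiro ∩ Oksana ∩ Bob: 13:45–14:15.
Restricted to 10:45–17:45: 13:45–14:15.
Windows ≥ 15 min: 13:45–14:15.
Latest start in the last window 13:45–14:15 is 14:15 − 15 min = 14:00.

14:00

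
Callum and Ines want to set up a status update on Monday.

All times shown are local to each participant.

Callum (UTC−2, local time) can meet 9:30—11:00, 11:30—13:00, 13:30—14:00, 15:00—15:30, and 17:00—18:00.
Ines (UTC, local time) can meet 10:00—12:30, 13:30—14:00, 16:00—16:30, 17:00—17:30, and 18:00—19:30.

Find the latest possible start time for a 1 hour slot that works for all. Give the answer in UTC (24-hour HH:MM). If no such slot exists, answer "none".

11:30

Callum → UTC: 11:30–13:00, 13:30–15:00, 15:30–16:00, 17:00–17:30, 19:00–20:00.
Ines → UTC: 10:00–12:30, 13:30–14:00, 16:00–16:30, 17:00–17:30, 18:00–19:30.
Callum ∩ Ines: 11:30–12:30, 13:30–14:00, 17:00–17:30, 19:00–19:30.
Windows ≥ 60 min: 11:30–12:30.
Latest start in the last window 11:30–12:30 is 12:30 − 60 min = 11:30.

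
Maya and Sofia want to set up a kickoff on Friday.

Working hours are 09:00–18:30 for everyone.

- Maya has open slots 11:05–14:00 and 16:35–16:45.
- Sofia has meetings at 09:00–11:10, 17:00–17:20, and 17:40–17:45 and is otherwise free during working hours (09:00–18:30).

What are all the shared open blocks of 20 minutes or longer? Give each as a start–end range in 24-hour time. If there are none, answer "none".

Sofia free within 09:00–18:30: 11:10–17:00, 17:20–17:40, 17:45–18:30.
Maya ∩ Sofia: 11:10–14:00, 16:35–16:45.
Windows ≥ 20 min: 11:10–14:00.

11:10–14:00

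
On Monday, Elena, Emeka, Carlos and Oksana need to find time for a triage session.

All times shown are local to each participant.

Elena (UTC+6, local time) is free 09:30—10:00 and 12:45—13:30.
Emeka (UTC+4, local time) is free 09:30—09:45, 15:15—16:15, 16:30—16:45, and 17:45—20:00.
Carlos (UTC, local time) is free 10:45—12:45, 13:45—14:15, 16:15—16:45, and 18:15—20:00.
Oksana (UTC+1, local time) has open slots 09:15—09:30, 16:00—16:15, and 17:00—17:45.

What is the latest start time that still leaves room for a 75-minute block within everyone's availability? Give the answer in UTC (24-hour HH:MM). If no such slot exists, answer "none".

Elena → UTC: 03:30–04:00, 06:45–07:30.
Emeka → UTC: 05:30–05:45, 11:15–12:15, 12:30–12:45, 13:45–16:00.
Carlos → UTC: 10:45–12:45, 13:45–14:15, 16:15–16:45, 18:15–20:00.
Oksana → UTC: 08:15–08:30, 15:00–15:15, 16:00–16:45.
Elena ∩ Emeka: (none).
Elena ∩ Emeka ∩ Carlos: (none).
Elena ∩ Emeka ∩ Carlos ∩ Oksana: (none).
Windows ≥ 75 min: (none).

none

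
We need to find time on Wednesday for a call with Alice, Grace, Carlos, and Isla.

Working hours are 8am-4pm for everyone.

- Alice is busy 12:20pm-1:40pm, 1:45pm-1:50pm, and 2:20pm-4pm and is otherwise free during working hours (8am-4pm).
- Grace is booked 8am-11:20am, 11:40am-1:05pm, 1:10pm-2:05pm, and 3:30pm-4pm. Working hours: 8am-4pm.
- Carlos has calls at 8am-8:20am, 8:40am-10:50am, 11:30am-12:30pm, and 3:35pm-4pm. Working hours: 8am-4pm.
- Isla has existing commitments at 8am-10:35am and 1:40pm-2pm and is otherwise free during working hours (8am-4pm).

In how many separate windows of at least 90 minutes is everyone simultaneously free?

Alice free within 08:00–16:00: 08:00–12:20, 13:40–13:45, 13:50–14:20.
Grace free within 08:00–16:00: 11:20–11:40, 13:05–13:10, 14:05–15:30.
Carlos free within 08:00–16:00: 08:20–08:40, 10:50–11:30, 12:30–15:35.
Isla free within 08:00–16:00: 10:35–13:40, 14:00–16:00.
Alice ∩ Grace: 11:20–11:40, 14:05–14:20.
Alice ∩ Grace ∩ Carlos: 11:20–11:30, 14:05–14:20.
Alice ∩ Grace ∩ Carlos ∩ Isla: 11:20–11:30, 14:05–14:20.
Windows ≥ 90 min: (none).
That's 0 windows.

0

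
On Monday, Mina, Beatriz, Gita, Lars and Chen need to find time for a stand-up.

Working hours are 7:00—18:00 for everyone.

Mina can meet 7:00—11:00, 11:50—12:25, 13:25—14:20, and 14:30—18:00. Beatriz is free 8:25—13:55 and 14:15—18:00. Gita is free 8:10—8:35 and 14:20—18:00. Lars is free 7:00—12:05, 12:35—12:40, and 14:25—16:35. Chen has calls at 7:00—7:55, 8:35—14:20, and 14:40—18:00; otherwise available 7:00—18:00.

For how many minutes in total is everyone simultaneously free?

20 minutes

Chen free within 07:00–18:00: 07:55–08:35, 14:20–14:40.
Mina ∩ Beatriz: 08:25–11:00, 11:50–12:25, 13:25–13:55, 14:15–14:20, 14:30–18:00.
Mina ∩ Beatriz ∩ Gita: 08:25–08:35, 14:30–18:00.
Mina ∩ Beatriz ∩ Gita ∩ Lars: 08:25–08:35, 14:30–16:35.
Mina ∩ Beatriz ∩ Gita ∩ Lars ∩ Chen: 08:25–08:35, 14:30–14:40.
Total common minutes: 10 + 10 = 20.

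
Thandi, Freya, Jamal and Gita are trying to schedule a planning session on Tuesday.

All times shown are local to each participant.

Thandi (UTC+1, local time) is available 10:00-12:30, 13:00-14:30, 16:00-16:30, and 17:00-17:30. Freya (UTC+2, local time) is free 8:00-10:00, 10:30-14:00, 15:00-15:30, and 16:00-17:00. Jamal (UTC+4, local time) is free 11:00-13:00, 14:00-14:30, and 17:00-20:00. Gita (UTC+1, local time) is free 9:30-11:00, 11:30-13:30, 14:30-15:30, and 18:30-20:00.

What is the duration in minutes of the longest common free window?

0 minutes

Thandi → UTC: 09:00–11:30, 12:00–13:30, 15:00–15:30, 16:00–16:30.
Freya → UTC: 06:00–08:00, 08:30–12:00, 13:00–13:30, 14:00–15:00.
Jamal → UTC: 07:00–09:00, 10:00–10:30, 13:00–16:00.
Gita → UTC: 08:30–10:00, 10:30–12:30, 13:30–14:30, 17:30–19:00.
Thandi ∩ Freya: 09:00–11:30, 13:00–13:30.
Thandi ∩ Freya ∩ Jamal: 10:00–10:30, 13:00–13:30.
Thandi ∩ Freya ∩ Jamal ∩ Gita: (none).
No common window.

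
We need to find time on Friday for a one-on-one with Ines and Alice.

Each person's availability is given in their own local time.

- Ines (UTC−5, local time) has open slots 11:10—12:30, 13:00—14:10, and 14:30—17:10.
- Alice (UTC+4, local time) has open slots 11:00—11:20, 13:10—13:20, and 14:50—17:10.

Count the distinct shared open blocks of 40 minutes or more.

Ines → UTC: 16:10–17:30, 18:00–19:10, 19:30–22:10.
Alice → UTC: 07:00–07:20, 09:10–09:20, 10:50–13:10.
Ines ∩ Alice: (none).
Windows ≥ 40 min: (none).
That's 0 windows.

0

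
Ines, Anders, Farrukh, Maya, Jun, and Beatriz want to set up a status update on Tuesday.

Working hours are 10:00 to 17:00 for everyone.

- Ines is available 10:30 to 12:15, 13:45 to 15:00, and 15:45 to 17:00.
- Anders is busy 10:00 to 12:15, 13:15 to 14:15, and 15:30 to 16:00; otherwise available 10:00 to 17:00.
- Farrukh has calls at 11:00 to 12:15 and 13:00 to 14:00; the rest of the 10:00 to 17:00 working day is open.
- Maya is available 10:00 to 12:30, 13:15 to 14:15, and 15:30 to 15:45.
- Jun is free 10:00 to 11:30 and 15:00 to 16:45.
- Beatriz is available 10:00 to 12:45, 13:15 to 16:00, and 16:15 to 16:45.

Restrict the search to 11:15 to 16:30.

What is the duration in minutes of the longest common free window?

Anders free within 10:00–17:00: 12:15–13:15, 14:15–15:30, 16:00–17:00.
Farrukh free within 10:00–17:00: 10:00–11:00, 12:15–13:00, 14:00–17:00.
Ines ∩ Anders: 14:15–15:00, 16:00–17:00.
Ines ∩ Anders ∩ Farrukh: 14:15–15:00, 16:00–17:00.
Ines ∩ Anders ∩ Farrukh ∩ Maya: (none).
Ines ∩ Anders ∩ Farrukh ∩ Maya ∩ Jun: (none).
Ines ∩ Anders ∩ Farrukh ∩ Maya ∩ Jun ∩ Beatriz: (none).
Restricted to 11:15–16:30: (none).
No common window.

0 minutes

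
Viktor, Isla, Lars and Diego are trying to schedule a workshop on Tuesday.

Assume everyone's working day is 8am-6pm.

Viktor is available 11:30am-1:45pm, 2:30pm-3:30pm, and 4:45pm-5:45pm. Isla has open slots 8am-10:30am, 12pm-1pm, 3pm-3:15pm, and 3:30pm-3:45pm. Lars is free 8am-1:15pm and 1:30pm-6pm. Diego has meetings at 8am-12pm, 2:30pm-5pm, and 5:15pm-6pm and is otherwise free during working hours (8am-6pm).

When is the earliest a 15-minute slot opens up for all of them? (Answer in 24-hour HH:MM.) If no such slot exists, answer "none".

Diego free within 08:00–18:00: 12:00–14:30, 17:00–17:15.
Viktor ∩ Isla: 12:00–13:00, 15:00–15:15.
Viktor ∩ Isla ∩ Lars: 12:00–13:00, 15:00–15:15.
Viktor ∩ Isla ∩ Lars ∩ Diego: 12:00–13:00.
Windows ≥ 15 min: 12:00–13:00.
Earliest such window starts at 12:00.

12:00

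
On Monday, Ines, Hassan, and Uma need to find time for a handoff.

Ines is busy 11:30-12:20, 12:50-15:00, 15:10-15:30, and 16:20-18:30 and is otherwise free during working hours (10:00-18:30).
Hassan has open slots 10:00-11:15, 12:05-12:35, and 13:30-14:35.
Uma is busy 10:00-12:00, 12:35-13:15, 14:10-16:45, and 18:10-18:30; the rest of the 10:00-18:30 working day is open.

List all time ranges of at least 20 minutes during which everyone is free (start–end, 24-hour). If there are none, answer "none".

Ines free within 10:00–18:30: 10:00–11:30, 12:20–12:50, 15:00–15:10, 15:30–16:20.
Uma free within 10:00–18:30: 12:00–12:35, 13:15–14:10, 16:45–18:10.
Ines ∩ Hassan: 10:00–11:15, 12:20–12:35.
Ines ∩ Hassan ∩ Uma: 12:20–12:35.
Windows ≥ 20 min: (none).

none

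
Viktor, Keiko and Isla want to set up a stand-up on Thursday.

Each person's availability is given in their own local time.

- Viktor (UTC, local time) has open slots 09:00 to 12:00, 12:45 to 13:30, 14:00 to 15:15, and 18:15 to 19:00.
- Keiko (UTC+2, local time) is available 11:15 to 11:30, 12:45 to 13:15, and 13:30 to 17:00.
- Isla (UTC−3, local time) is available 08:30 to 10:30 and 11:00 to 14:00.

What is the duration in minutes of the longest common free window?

60 minutes

Viktor → UTC: 09:00–12:00, 12:45–13:30, 14:00–15:15, 18:15–19:00.
Keiko → UTC: 09:15–09:30, 10:45–11:15, 11:30–15:00.
Isla → UTC: 11:30–13:30, 14:00–17:00.
Viktor ∩ Keiko: 09:15–09:30, 10:45–11:15, 11:30–12:00, 12:45–13:30, 14:00–15:00.
Viktor ∩ Keiko ∩ Isla: 11:30–12:00, 12:45–13:30, 14:00–15:00.
Common window lengths: 30, 45, 60 min; longest is 60.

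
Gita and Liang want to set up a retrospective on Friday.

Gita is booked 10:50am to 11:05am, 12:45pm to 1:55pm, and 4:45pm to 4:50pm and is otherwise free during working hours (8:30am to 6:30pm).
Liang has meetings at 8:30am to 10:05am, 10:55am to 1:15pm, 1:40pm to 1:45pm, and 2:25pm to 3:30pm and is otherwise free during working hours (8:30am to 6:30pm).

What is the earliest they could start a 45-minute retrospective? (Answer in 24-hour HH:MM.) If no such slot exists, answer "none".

Gita free within 08:30–18:30: 08:30–10:50, 11:05–12:45, 13:55–16:45, 16:50–18:30.
Liang free within 08:30–18:30: 10:05–10:55, 13:15–13:40, 13:45–14:25, 15:30–18:30.
Gita ∩ Liang: 10:05–10:50, 13:55–14:25, 15:30–16:45, 16:50–18:30.
Windows ≥ 45 min: 10:05–10:50, 15:30–16:45, 16:50–18:30.
Earliest such window starts at 10:05.

10:05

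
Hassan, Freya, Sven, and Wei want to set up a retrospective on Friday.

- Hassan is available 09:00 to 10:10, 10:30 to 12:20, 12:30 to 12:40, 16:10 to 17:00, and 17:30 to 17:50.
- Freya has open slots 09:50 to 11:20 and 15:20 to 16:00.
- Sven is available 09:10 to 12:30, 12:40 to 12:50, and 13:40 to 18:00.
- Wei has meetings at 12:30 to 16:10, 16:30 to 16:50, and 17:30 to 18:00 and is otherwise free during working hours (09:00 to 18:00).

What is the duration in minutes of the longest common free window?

50 minutes

Wei free within 09:00–18:00: 09:00–12:30, 16:10–16:30, 16:50–17:30.
Hassan ∩ Freya: 09:50–10:10, 10:30–11:20.
Hassan ∩ Freya ∩ Sven: 09:50–10:10, 10:30–11:20.
Hassan ∩ Freya ∩ Sven ∩ Wei: 09:50–10:10, 10:30–11:20.
Common window lengths: 20, 50 min; longest is 50.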